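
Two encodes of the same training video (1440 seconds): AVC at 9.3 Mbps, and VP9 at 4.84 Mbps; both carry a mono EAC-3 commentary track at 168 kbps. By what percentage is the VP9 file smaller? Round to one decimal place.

47.1%

Audio: 168 kbps = 0.168 Mbps.
AVC: 9.468 Mbps × 1440 s = 13633.9 Mb = 1.704 GB.
VP9: 5.008 Mbps × 1440 s = 7211.5 Mb = 0.901 GB.
Reduction: (1 − 0.901/1.704) × 100 = 47.11%.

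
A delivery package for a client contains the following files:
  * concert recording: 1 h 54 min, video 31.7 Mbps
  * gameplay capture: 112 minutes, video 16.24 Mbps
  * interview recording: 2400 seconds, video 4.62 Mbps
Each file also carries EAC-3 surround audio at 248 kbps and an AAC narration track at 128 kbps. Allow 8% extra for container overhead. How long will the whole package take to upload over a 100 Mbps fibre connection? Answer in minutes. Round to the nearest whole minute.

Audio total: 248 + 128 = 376 kbps = 0.376 Mbps.
concert recording: 32.076 Mbps × 6840 s × 1.08 = 236951.8 Mb
gameplay capture: 16.616 Mbps × 6720 s × 1.08 = 120592.3 Mb
interview recording: 4.996 Mbps × 2400 s × 1.08 = 12949.6 Mb
Total: 370493.7 Mb = 46311.7 MB.
At 100 Mbps: 370493.7 / 100 = 3705 s ≈ 61.7 minutes.

62 minutes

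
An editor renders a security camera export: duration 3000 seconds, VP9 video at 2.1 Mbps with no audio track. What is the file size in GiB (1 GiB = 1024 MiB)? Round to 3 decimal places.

Total bitrate: 2.1 Mbps.
Stream data: 2.100 Mbps × 3000 s = 6300.0 Mb.
6,300 Mb = 787,500,000 bytes ÷ 1,073,741,824 = 0.7334 GiB.

0.733 GiB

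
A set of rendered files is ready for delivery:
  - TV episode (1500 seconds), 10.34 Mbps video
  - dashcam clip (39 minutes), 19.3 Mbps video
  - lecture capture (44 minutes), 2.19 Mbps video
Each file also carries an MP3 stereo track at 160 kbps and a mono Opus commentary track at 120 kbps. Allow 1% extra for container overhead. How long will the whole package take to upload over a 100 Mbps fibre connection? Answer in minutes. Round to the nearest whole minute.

11 minutes

Audio total: 160 + 120 = 280 kbps = 0.280 Mbps.
TV episode: 10.620 Mbps × 1500 s × 1.01 = 16089.3 Mb
dashcam clip: 19.580 Mbps × 2340 s × 1.01 = 46275.4 Mb
lecture capture: 2.470 Mbps × 2640 s × 1.01 = 6586.0 Mb
Total: 68950.7 Mb = 8618.8 MB.
At 100 Mbps: 68950.7 / 100 = 690 s ≈ 11.5 minutes.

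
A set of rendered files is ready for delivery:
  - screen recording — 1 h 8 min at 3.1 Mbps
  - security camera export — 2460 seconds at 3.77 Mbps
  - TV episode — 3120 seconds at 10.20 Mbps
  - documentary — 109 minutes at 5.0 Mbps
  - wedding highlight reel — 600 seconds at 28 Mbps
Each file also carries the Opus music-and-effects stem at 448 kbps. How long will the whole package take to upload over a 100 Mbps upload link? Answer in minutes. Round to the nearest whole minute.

Audio: 448 kbps = 0.448 Mbps.
screen recording: 3.548 Mbps × 4080 s = 14475.8 Mb
security camera export: 4.218 Mbps × 2460 s = 10376.3 Mb
TV episode: 10.648 Mbps × 3120 s = 33221.8 Mb
documentary: 5.448 Mbps × 6540 s = 35629.9 Mb
wedding highlight reel: 28.448 Mbps × 600 s = 17068.8 Mb
Total: 110772.6 Mb = 13846.6 MB.
At 100 Mbps: 110772.6 / 100 = 1108 s ≈ 18.5 minutes.

18 minutes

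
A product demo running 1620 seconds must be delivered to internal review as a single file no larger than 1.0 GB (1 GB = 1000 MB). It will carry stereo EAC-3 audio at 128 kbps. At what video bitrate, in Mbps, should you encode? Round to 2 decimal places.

Budget: 1.0 GB = 8000.0 Mb.
Total bitrate budget: 8000.0 Mb / 1620 s = 4.938 Mbps.
Audio: 128 kbps = 0.128 Mbps.
Video: 4.938 − 0.128 = 4.810 Mbps.

4.81 Mbps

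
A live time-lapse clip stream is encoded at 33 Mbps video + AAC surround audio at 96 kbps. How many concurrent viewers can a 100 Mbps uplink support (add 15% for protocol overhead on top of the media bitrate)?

2

Audio: 96 kbps = 0.096 Mbps.
Per-viewer media rate: 33.096 Mbps.
On the wire with 15% overhead: 38.060 Mbps.
100 Mbps = 100.0 Mbps; 100.0 / 38.060 = 2.63 → 2 viewers.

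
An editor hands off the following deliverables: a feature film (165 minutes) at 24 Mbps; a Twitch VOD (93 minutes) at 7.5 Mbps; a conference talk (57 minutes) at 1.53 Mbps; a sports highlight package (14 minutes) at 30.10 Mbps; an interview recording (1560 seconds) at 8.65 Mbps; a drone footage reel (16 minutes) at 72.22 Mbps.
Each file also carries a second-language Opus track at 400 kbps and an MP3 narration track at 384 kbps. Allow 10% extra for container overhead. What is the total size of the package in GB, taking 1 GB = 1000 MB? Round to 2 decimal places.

56.41 GB

Audio total: 400 + 384 = 784 kbps = 0.784 Mbps.
feature film: 24.784 Mbps × 9900 s × 1.10 = 269897.8 Mb
Twitch VOD: 8.284 Mbps × 5580 s × 1.10 = 50847.2 Mb
conference talk: 2.314 Mbps × 3420 s × 1.10 = 8705.3 Mb
sports highlight package: 30.884 Mbps × 840 s × 1.10 = 28536.8 Mb
interview recording: 9.434 Mbps × 1560 s × 1.10 = 16188.7 Mb
drone footage reel: 73.004 Mbps × 960 s × 1.10 = 77092.2 Mb
Total: 451268.0 Mb = 56408.5 MB.
= 56.41 GB.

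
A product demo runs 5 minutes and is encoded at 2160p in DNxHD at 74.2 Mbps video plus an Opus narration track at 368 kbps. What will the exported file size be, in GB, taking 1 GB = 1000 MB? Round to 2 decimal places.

2.80 GB

5 min = 300 s
Audio: 368 kbps = 0.368 Mbps.
Total bitrate: 74.2 + 0.368 = 74.568 Mbps.
Stream data: 74.568 Mbps × 300 s = 22370.4 Mb.
22,370 Mb ÷ 8 = 2,796 MB → 2.796 GB.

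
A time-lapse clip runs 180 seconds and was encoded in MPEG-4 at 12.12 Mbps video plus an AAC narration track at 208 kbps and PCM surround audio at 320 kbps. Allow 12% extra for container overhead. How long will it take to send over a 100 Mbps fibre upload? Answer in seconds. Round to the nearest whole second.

Audio total: 208 + 320 = 528 kbps = 0.528 Mbps.
Total bitrate: 12.648 Mbps.
File: 12.648 Mbps × 180 s = 2276.6 Mb.
With 12% container overhead: ×1.12. → 2549.8 Mb.
At 100 Mbps: 2549.8 / 100 = 25.5 s ≈ 25.5 seconds.

25 seconds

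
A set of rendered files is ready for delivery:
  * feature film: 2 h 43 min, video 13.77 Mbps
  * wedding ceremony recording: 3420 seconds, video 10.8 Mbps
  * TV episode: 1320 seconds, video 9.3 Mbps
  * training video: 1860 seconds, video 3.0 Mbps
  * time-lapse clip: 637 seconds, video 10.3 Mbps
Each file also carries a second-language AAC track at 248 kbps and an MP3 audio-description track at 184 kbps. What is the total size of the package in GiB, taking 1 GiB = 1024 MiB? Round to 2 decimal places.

23.68 GiB

Audio total: 248 + 184 = 432 kbps = 0.432 Mbps.
feature film: 14.202 Mbps × 9780 s = 138895.6 Mb
wedding ceremony recording: 11.232 Mbps × 3420 s = 38413.4 Mb
TV episode: 9.732 Mbps × 1320 s = 12846.2 Mb
training video: 3.432 Mbps × 1860 s = 6383.5 Mb
time-lapse clip: 10.732 Mbps × 637 s = 6836.3 Mb
Total: 203375.0 Mb = 25421.9 MB.
= 23.68 GiB.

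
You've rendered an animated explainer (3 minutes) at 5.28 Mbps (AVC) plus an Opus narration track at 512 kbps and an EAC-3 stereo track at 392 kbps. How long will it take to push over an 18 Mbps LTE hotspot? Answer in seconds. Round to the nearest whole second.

62 seconds

3 min = 180 s
Audio total: 512 + 392 = 904 kbps = 0.904 Mbps.
Total bitrate: 6.184 Mbps.
File: 6.184 Mbps × 180 s = 1113.1 Mb.
At 18 Mbps: 1113.1 / 18 = 61.8 s ≈ 61.8 seconds.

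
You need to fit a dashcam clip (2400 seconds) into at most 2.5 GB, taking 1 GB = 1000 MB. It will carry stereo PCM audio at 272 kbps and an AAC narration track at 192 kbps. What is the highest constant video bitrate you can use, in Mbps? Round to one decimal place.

Budget: 2.5 GB = 20000.0 Mb.
Total bitrate budget: 20000.0 Mb / 2400 s = 8.333 Mbps.
Audio total: 272 + 192 = 464 kbps = 0.464 Mbps.
Video: 8.333 − 0.464 = 7.869 Mbps.

7.9 Mbps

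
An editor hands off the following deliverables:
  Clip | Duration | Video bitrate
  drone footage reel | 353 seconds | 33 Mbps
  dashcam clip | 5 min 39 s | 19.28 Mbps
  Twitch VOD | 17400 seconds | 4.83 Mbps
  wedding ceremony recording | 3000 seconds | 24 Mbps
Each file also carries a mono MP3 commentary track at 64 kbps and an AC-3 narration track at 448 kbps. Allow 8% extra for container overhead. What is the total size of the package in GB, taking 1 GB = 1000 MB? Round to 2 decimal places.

24.98 GB

Audio total: 64 + 448 = 512 kbps = 0.512 Mbps.
drone footage reel: 33.512 Mbps × 353 s × 1.08 = 12776.1 Mb
dashcam clip: 19.792 Mbps × 339 s × 1.08 = 7246.2 Mb
Twitch VOD: 5.342 Mbps × 17400 s × 1.08 = 100386.9 Mb
wedding ceremony recording: 24.512 Mbps × 3000 s × 1.08 = 79418.9 Mb
Total: 199828.1 Mb = 24978.5 MB.
= 24.98 GB.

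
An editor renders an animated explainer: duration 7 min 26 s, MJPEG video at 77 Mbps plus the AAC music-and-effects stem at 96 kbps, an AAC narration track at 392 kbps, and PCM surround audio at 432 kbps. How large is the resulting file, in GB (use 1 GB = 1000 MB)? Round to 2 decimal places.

7 min 26 s = 446 s
Audio total: 96 + 392 + 432 = 920 kbps = 0.920 Mbps.
Total bitrate: 77 + 0.920 = 77.920 Mbps.
Stream data: 77.920 Mbps × 446 s = 34752.3 Mb.
34,752 Mb ÷ 8 = 4,344 MB → 4.344 GB.

4.34 GB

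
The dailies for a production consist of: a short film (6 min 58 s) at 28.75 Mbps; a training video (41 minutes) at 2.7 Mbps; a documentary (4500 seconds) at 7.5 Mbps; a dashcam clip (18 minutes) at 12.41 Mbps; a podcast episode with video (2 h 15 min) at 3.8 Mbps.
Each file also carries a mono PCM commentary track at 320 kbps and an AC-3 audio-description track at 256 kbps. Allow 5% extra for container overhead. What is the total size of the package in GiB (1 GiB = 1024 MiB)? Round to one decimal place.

Audio total: 320 + 256 = 576 kbps = 0.576 Mbps.
short film: 29.326 Mbps × 418 s × 1.05 = 12871.2 Mb
training video: 3.276 Mbps × 2460 s × 1.05 = 8461.9 Mb
documentary: 8.076 Mbps × 4500 s × 1.05 = 38159.1 Mb
dashcam clip: 12.986 Mbps × 1080 s × 1.05 = 14726.1 Mb
podcast episode with video: 4.376 Mbps × 8100 s × 1.05 = 37217.9 Mb
Total: 111436.2 Mb = 13929.5 MB.
= 12.97 GiB.

13.0 GiB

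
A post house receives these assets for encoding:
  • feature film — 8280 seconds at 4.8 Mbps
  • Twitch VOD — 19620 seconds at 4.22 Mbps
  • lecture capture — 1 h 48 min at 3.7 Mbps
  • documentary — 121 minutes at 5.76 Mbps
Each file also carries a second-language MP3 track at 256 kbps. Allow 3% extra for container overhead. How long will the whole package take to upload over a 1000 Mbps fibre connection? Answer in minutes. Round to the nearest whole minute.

3 minutes

Audio: 256 kbps = 0.256 Mbps.
feature film: 5.056 Mbps × 8280 s × 1.03 = 43119.6 Mb
Twitch VOD: 4.476 Mbps × 19620 s × 1.03 = 90453.7 Mb
lecture capture: 3.956 Mbps × 6480 s × 1.03 = 26403.9 Mb
documentary: 6.016 Mbps × 7260 s × 1.03 = 44986.4 Mb
Total: 204963.7 Mb = 25620.5 MB.
At 1000 Mbps: 204963.7 / 1000 = 205 s ≈ 3.42 minutes.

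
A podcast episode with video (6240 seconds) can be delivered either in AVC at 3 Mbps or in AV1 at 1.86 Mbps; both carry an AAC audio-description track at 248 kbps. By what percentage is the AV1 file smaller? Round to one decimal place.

35.1%

Audio: 248 kbps = 0.248 Mbps.
AVC: 3.248 Mbps × 6240 s = 20267.5 Mb = 2.359 GiB.
AV1: 2.108 Mbps × 6240 s = 13153.9 Mb = 1.531 GiB.
Reduction: (1 − 1.531/2.359) × 100 = 35.10%.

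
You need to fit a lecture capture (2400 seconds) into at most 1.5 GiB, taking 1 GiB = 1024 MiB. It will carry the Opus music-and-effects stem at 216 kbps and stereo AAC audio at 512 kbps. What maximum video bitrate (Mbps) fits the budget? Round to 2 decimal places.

Budget: 1.5 GiB = 12884.9 Mb.
Total bitrate budget: 12884.9 Mb / 2400 s = 5.369 Mbps.
Audio total: 216 + 512 = 728 kbps = 0.728 Mbps.
Video: 5.369 − 0.728 = 4.641 Mbps.

4.64 Mbps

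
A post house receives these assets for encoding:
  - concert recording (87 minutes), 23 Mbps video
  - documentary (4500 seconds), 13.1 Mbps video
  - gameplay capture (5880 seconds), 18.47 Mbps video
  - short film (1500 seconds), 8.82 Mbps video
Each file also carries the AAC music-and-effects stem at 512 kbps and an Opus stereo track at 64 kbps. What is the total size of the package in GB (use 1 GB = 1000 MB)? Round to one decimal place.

Audio total: 512 + 64 = 576 kbps = 0.576 Mbps.
concert recording: 23.576 Mbps × 5220 s = 123066.7 Mb
documentary: 13.676 Mbps × 4500 s = 61542.0 Mb
gameplay capture: 19.046 Mbps × 5880 s = 111990.5 Mb
short film: 9.396 Mbps × 1500 s = 14094.0 Mb
Total: 310693.2 Mb = 38836.7 MB.
= 38.84 GB.

38.8 GB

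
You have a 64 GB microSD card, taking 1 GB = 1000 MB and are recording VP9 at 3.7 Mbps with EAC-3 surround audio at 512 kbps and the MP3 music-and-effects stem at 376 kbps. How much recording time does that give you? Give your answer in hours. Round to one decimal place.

Audio total: 512 + 376 = 888 kbps = 0.888 Mbps.
Total bitrate: 3.7 + 0.888 = 4.588 Mbps.
Capacity: 64 GB = 512,000 Mb.
Recording time: 512,000 / 4.588 = 111,595 s ≈ 31.0 hours.

31.0 hours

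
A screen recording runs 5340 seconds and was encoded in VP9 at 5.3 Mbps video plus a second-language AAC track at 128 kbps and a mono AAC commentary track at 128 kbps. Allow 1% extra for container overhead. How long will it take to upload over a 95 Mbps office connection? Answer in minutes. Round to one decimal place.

Audio total: 128 + 128 = 256 kbps = 0.256 Mbps.
Total bitrate: 5.556 Mbps.
File: 5.556 Mbps × 5340 s = 29669.0 Mb.
With 1% container overhead: ×1.01. → 29965.7 Mb.
At 95 Mbps: 29965.7 / 95 = 315.4 s ≈ 5.26 minutes.

5.3 minutes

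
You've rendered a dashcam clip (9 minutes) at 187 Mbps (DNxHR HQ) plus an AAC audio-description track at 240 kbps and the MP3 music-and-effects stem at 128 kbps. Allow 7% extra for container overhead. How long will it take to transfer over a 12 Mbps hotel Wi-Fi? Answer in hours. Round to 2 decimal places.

9 min = 540 s
Audio total: 240 + 128 = 368 kbps = 0.368 Mbps.
Total bitrate: 187.368 Mbps.
File: 187.368 Mbps × 540 s = 101178.7 Mb.
With 7% container overhead: ×1.07. → 108261.2 Mb.
At 12 Mbps: 108261.2 / 12 = 9021.8 s ≈ 2.51 hours.

2.51 hours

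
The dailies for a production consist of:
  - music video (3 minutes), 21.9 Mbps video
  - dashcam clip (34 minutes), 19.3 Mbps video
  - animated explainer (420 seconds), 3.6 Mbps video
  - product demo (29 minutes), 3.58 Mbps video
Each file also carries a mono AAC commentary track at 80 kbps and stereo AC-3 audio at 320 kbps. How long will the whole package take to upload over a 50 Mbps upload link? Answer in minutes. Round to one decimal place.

Audio total: 80 + 320 = 400 kbps = 0.400 Mbps.
music video: 22.300 Mbps × 180 s = 4014.0 Mb
dashcam clip: 19.700 Mbps × 2040 s = 40188.0 Mb
animated explainer: 4.000 Mbps × 420 s = 1680.0 Mb
product demo: 3.980 Mbps × 1740 s = 6925.2 Mb
Total: 52807.2 Mb = 6600.9 MB.
At 50 Mbps: 52807.2 / 50 = 1056 s ≈ 17.6 minutes.

17.6 minutes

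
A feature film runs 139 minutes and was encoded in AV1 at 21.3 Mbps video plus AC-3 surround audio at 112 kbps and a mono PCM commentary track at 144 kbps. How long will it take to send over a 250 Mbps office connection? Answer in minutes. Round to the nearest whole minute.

12 minutes

139 min = 8340 s
Audio total: 112 + 144 = 256 kbps = 0.256 Mbps.
Total bitrate: 21.556 Mbps.
File: 21.556 Mbps × 8340 s = 179777.0 Mb.
At 250 Mbps: 179777.0 / 250 = 719.1 s ≈ 12 minutes.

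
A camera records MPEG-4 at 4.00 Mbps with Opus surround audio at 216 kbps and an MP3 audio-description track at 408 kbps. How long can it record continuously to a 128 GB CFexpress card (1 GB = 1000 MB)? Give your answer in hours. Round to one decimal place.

Audio total: 216 + 408 = 624 kbps = 0.624 Mbps.
Total bitrate: 4.00 + 0.624 = 4.624 Mbps.
Capacity: 128 GB = 1,024,000 Mb.
Recording time: 1,024,000 / 4.624 = 221,453 s ≈ 61.5 hours.

61.5 hours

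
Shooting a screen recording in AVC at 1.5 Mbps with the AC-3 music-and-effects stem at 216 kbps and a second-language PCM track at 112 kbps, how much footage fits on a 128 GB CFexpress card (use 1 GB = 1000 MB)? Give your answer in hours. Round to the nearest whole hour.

156 hours

Audio total: 216 + 112 = 328 kbps = 0.328 Mbps.
Total bitrate: 1.5 + 0.328 = 1.828 Mbps.
Capacity: 128 GB = 1,024,000 Mb.
Recording time: 1,024,000 / 1.828 = 560,175 s ≈ 156 hours.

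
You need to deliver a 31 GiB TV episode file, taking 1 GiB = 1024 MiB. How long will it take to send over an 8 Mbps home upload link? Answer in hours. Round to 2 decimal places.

9.25 hours

File: 31 GiB = 266288.0 Mb.
At 8 Mbps: 266288.0 / 8 = 33286.0 s ≈ 9.25 hours.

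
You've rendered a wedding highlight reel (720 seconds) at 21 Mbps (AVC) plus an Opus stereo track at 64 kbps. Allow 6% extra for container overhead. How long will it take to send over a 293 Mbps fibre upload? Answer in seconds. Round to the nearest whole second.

55 seconds

Audio: 64 kbps = 0.064 Mbps.
Total bitrate: 21.064 Mbps.
File: 21.064 Mbps × 720 s = 15166.1 Mb.
With 6% container overhead: ×1.06. → 16076.0 Mb.
At 293 Mbps: 16076.0 / 293 = 54.9 s ≈ 54.9 seconds.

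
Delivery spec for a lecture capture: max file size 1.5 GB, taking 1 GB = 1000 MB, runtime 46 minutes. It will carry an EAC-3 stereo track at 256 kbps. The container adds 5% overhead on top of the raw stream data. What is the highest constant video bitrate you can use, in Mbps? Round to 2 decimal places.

Budget: 1.5 GB = 12000.0 Mb.
Stream payload after overhead: 12000.0 / 1.05 = 11428.6 Mb.
46 min = 2760 s
Total bitrate budget: 11428.6 Mb / 2760 s = 4.141 Mbps.
Audio: 256 kbps = 0.256 Mbps.
Video: 4.141 − 0.256 = 3.885 Mbps.

3.88 Mbps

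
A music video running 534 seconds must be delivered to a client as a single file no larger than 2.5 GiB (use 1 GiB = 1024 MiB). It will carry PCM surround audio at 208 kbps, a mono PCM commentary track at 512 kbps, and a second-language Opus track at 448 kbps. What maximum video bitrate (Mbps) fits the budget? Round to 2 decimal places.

39.05 Mbps

Budget: 2.5 GiB = 21474.8 Mb.
Total bitrate budget: 21474.8 Mb / 534 s = 40.215 Mbps.
Audio total: 208 + 512 + 448 = 1168 kbps = 1.168 Mbps.
Video: 40.215 − 1.168 = 39.047 Mbps.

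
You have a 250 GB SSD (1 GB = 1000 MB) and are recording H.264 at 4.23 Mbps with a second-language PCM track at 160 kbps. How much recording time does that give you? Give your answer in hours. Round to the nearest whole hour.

127 hours

Audio: 160 kbps = 0.160 Mbps.
Total bitrate: 4.23 + 0.160 = 4.390 Mbps.
Capacity: 250 GB = 2,000,000 Mb.
Recording time: 2,000,000 / 4.390 = 455,581 s ≈ 127 hours.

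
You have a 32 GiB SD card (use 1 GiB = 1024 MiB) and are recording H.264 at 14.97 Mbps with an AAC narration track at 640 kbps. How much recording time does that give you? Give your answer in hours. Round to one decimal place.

Audio: 640 kbps = 0.640 Mbps.
Total bitrate: 14.97 + 0.640 = 15.610 Mbps.
Capacity: 32 GiB = 274,878 Mb.
Recording time: 274,878 / 15.610 = 17,609 s ≈ 4.89 hours.

4.9 hours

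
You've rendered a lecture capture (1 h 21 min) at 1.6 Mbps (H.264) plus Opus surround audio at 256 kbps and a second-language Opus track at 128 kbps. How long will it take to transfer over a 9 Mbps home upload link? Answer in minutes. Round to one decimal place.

17.9 minutes

1 h 21 min = 81 min = 4860 s
Audio total: 256 + 128 = 384 kbps = 0.384 Mbps.
Total bitrate: 1.984 Mbps.
File: 1.984 Mbps × 4860 s = 9642.2 Mb.
At 9 Mbps: 9642.2 / 9 = 1071.4 s ≈ 17.9 minutes.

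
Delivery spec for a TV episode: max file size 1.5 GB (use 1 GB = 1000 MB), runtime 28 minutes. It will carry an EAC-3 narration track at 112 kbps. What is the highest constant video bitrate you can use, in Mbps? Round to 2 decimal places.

Budget: 1.5 GB = 12000.0 Mb.
28 min = 1680 s
Total bitrate budget: 12000.0 Mb / 1680 s = 7.143 Mbps.
Audio: 112 kbps = 0.112 Mbps.
Video: 7.143 − 0.112 = 7.031 Mbps.

7.03 Mbps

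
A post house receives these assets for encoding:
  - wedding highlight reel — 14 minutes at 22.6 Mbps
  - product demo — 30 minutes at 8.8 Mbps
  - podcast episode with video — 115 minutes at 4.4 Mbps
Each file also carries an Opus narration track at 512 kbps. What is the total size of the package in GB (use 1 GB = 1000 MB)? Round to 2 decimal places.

8.76 GB

Audio: 512 kbps = 0.512 Mbps.
wedding highlight reel: 23.112 Mbps × 840 s = 19414.1 Mb
product demo: 9.312 Mbps × 1800 s = 16761.6 Mb
podcast episode with video: 4.912 Mbps × 6900 s = 33892.8 Mb
Total: 70068.5 Mb = 8758.6 MB.
= 8.759 GB.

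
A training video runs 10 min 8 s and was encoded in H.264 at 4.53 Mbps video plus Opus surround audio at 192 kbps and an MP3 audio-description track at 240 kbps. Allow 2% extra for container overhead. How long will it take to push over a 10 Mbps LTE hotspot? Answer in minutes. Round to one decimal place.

5.1 minutes

10 min 8 s = 608 s
Audio total: 192 + 240 = 432 kbps = 0.432 Mbps.
Total bitrate: 4.962 Mbps.
File: 4.962 Mbps × 608 s = 3016.9 Mb.
With 2% container overhead: ×1.02. → 3077.2 Mb.
At 10 Mbps: 3077.2 / 10 = 307.7 s ≈ 5.13 minutes.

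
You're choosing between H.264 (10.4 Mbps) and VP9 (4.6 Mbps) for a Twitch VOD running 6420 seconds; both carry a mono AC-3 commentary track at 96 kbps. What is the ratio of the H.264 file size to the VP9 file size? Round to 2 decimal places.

Audio: 96 kbps = 0.096 Mbps.
H.264: 10.496 Mbps × 6420 s = 67384.3 Mb = 7.845 GiB.
VP9: 4.696 Mbps × 6420 s = 30148.3 Mb = 3.510 GiB.
Ratio: 7.845 / 3.510 = 2.235.

2.24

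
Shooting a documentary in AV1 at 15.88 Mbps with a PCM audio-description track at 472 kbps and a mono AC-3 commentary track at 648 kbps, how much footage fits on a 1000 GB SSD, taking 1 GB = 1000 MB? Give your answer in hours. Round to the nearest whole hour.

131 hours

Audio total: 472 + 648 = 1120 kbps = 1.120 Mbps.
Total bitrate: 15.88 + 1.120 = 17.000 Mbps.
Capacity: 1000 GB = 8,000,000 Mb.
Recording time: 8,000,000 / 17.000 = 470,588 s ≈ 131 hours.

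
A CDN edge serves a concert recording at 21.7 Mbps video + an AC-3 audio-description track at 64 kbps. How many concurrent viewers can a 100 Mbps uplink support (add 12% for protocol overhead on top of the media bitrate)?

4

Audio: 64 kbps = 0.064 Mbps.
Per-viewer media rate: 21.764 Mbps.
On the wire with 12% overhead: 24.376 Mbps.
100 Mbps = 100.0 Mbps; 100.0 / 24.376 = 4.10 → 4 viewers.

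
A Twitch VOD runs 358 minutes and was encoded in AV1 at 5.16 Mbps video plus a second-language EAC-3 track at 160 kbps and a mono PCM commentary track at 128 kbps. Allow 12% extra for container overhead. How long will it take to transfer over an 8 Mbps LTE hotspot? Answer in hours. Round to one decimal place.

4.6 hours

358 min = 21480 s
Audio total: 160 + 128 = 288 kbps = 0.288 Mbps.
Total bitrate: 5.448 Mbps.
File: 5.448 Mbps × 21480 s = 117023.0 Mb.
With 12% container overhead: ×1.12. → 131065.8 Mb.
At 8 Mbps: 131065.8 / 8 = 16383.2 s ≈ 4.55 hours.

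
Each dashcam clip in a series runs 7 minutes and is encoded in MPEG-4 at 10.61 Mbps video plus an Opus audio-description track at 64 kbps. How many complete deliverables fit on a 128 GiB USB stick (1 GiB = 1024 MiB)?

245

7 min = 420 s
Audio: 64 kbps = 0.064 Mbps.
Total bitrate: 10.674 Mbps.
Per item: 10.674 Mbps × 420 s = 4,483 Mb = 560.4 MB.
Capacity: 128 GiB = 1,099,512 Mb; 245.26 items → 245 complete.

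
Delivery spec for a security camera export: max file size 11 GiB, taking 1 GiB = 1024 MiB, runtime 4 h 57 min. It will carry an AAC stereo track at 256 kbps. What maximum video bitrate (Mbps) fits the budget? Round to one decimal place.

5.0 Mbps

Budget: 11 GiB = 94489.3 Mb.
4 h 57 min = 297 min = 17820 s
Total bitrate budget: 94489.3 Mb / 17820 s = 5.302 Mbps.
Audio: 256 kbps = 0.256 Mbps.
Video: 5.302 − 0.256 = 5.046 Mbps.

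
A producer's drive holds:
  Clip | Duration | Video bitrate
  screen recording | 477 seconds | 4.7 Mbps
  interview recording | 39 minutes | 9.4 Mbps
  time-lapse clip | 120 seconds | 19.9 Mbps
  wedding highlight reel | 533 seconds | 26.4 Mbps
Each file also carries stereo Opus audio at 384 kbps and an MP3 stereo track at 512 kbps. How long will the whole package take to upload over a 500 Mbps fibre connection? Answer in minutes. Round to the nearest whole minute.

Audio total: 384 + 512 = 896 kbps = 0.896 Mbps.
screen recording: 5.596 Mbps × 477 s = 2669.3 Mb
interview recording: 10.296 Mbps × 2340 s = 24092.6 Mb
time-lapse clip: 20.796 Mbps × 120 s = 2495.5 Mb
wedding highlight reel: 27.296 Mbps × 533 s = 14548.8 Mb
Total: 43806.2 Mb = 5475.8 MB.
At 500 Mbps: 43806.2 / 500 = 88 s ≈ 1.46 minutes.

1 minutes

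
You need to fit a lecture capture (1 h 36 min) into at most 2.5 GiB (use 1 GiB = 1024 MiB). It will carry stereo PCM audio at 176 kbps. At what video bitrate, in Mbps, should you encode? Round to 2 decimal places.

Budget: 2.5 GiB = 21474.8 Mb.
1 h 36 min = 96 min = 5760 s
Total bitrate budget: 21474.8 Mb / 5760 s = 3.728 Mbps.
Audio: 176 kbps = 0.176 Mbps.
Video: 3.728 − 0.176 = 3.552 Mbps.

3.55 Mbps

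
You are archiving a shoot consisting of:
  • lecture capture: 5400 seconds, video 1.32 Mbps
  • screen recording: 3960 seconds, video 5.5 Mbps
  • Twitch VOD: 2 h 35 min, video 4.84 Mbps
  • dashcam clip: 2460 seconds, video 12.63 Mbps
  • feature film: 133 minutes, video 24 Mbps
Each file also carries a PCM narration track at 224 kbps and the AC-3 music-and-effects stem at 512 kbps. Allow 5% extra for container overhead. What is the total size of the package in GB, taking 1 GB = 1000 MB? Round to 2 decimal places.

Audio total: 224 + 512 = 736 kbps = 0.736 Mbps.
lecture capture: 2.056 Mbps × 5400 s × 1.05 = 11657.5 Mb
screen recording: 6.236 Mbps × 3960 s × 1.05 = 25929.3 Mb
Twitch VOD: 5.576 Mbps × 9300 s × 1.05 = 54449.6 Mb
dashcam clip: 13.366 Mbps × 2460 s × 1.05 = 34524.4 Mb
feature film: 24.736 Mbps × 7980 s × 1.05 = 207262.9 Mb
Total: 333823.8 Mb = 41728.0 MB.
= 41.73 GB.

41.73 GB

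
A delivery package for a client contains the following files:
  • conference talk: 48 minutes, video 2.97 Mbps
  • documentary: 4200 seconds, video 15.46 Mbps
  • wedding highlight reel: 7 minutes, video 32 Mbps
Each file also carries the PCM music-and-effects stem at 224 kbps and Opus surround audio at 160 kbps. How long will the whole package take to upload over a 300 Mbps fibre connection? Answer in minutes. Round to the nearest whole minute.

Audio total: 224 + 160 = 384 kbps = 0.384 Mbps.
conference talk: 3.354 Mbps × 2880 s = 9659.5 Mb
documentary: 15.844 Mbps × 4200 s = 66544.8 Mb
wedding highlight reel: 32.384 Mbps × 420 s = 13601.3 Mb
Total: 89805.6 Mb = 11225.7 MB.
At 300 Mbps: 89805.6 / 300 = 299 s ≈ 4.99 minutes.

5 minutes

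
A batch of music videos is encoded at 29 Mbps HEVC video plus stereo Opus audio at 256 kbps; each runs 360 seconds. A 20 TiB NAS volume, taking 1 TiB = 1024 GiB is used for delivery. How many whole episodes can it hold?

16703

Audio: 256 kbps = 0.256 Mbps.
Total bitrate: 29.256 Mbps.
Per item: 29.256 Mbps × 360 s = 10,532 Mb = 1,317 MB.
Capacity: 20 TiB = 175,921,860 Mb; 16703.30 items → 16703 complete.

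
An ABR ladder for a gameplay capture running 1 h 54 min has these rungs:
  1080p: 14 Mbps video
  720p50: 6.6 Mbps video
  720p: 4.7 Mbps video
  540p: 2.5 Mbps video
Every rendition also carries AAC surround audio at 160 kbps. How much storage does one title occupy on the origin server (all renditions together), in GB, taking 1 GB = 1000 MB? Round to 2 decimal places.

24.32 GB

1 h 54 min = 114 min = 6840 s
Audio: 160 kbps = 0.160 Mbps.
Sum of rendition bitrates: (14+0.160) + (6.6+0.160) + (4.7+0.160) + (2.5+0.160) = 28.440 Mbps.
× 6840 s = 194,530 Mb = 24,316 MB = 24.32 GB.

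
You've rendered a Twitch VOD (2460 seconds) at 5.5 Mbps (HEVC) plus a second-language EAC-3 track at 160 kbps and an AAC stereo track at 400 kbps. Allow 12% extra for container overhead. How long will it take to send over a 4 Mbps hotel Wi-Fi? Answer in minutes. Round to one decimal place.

69.6 minutes

Audio total: 160 + 400 = 560 kbps = 0.560 Mbps.
Total bitrate: 6.060 Mbps.
File: 6.060 Mbps × 2460 s = 14907.6 Mb.
With 12% container overhead: ×1.12. → 16696.5 Mb.
At 4 Mbps: 16696.5 / 4 = 4174.1 s ≈ 69.6 minutes.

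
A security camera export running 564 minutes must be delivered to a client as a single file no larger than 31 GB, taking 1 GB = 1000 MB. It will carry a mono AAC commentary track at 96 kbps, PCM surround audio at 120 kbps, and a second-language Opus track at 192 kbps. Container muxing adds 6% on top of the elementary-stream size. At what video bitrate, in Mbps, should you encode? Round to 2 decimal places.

Budget: 31 GB = 248000.0 Mb.
Stream payload after overhead: 248000.0 / 1.06 = 233962.3 Mb.
564 min = 33840 s
Total bitrate budget: 233962.3 Mb / 33840 s = 6.914 Mbps.
Audio total: 96 + 120 + 192 = 408 kbps = 0.408 Mbps.
Video: 6.914 − 0.408 = 6.506 Mbps.

6.51 Mbps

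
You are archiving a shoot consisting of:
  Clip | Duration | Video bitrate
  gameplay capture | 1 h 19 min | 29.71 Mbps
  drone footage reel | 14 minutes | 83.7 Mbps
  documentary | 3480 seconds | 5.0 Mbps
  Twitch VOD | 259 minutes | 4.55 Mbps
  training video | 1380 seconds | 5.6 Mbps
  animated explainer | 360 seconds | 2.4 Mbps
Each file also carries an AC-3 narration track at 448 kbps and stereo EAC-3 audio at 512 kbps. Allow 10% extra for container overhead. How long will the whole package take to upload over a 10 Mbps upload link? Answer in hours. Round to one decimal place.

Audio total: 448 + 512 = 960 kbps = 0.960 Mbps.
gameplay capture: 30.670 Mbps × 4740 s × 1.10 = 159913.4 Mb
drone footage reel: 84.660 Mbps × 840 s × 1.10 = 78225.8 Mb
documentary: 5.960 Mbps × 3480 s × 1.10 = 22814.9 Mb
Twitch VOD: 5.510 Mbps × 15540 s × 1.10 = 94187.9 Mb
training video: 6.560 Mbps × 1380 s × 1.10 = 9958.1 Mb
animated explainer: 3.360 Mbps × 360 s × 1.10 = 1330.6 Mb
Total: 366430.7 Mb = 45803.8 MB.
At 10 Mbps: 366430.7 / 10 = 36643 s ≈ 10.2 hours.

10.2 hours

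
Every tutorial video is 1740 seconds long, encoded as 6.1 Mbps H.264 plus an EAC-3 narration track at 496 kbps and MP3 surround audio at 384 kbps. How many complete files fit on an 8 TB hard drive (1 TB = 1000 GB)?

Audio total: 496 + 384 = 880 kbps = 0.880 Mbps.
Total bitrate: 6.980 Mbps.
Per item: 6.980 Mbps × 1740 s = 12,145 Mb = 1,518 MB.
Capacity: 8 TB = 64,000,000 Mb; 5269.57 items → 5269 complete.

5269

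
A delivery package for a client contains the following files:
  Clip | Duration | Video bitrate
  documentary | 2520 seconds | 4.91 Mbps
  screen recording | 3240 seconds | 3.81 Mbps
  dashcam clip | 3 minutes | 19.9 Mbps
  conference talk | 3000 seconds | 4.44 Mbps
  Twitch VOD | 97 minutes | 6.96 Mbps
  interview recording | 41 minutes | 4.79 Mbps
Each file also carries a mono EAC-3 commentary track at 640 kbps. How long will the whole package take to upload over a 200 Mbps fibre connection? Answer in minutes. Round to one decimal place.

8.7 minutes

Audio: 640 kbps = 0.640 Mbps.
documentary: 5.550 Mbps × 2520 s = 13986.0 Mb
screen recording: 4.450 Mbps × 3240 s = 14418.0 Mb
dashcam clip: 20.540 Mbps × 180 s = 3697.2 Mb
conference talk: 5.080 Mbps × 3000 s = 15240.0 Mb
Twitch VOD: 7.600 Mbps × 5820 s = 44232.0 Mb
interview recording: 5.430 Mbps × 2460 s = 13357.8 Mb
Total: 104931.0 Mb = 13116.4 MB.
At 200 Mbps: 104931.0 / 200 = 525 s ≈ 8.74 minutes.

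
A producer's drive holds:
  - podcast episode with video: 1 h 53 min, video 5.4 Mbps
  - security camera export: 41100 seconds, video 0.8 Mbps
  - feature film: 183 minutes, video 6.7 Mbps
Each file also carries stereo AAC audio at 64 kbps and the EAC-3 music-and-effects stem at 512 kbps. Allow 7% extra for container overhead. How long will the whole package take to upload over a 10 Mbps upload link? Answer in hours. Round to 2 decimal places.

5.26 hours

Audio total: 64 + 512 = 576 kbps = 0.576 Mbps.
podcast episode with video: 5.976 Mbps × 6780 s × 1.07 = 43353.5 Mb
security camera export: 1.376 Mbps × 41100 s × 1.07 = 60512.4 Mb
feature film: 7.276 Mbps × 10980 s × 1.07 = 85482.8 Mb
Total: 189348.7 Mb = 23668.6 MB.
At 10 Mbps: 189348.7 / 10 = 18935 s ≈ 5.26 hours.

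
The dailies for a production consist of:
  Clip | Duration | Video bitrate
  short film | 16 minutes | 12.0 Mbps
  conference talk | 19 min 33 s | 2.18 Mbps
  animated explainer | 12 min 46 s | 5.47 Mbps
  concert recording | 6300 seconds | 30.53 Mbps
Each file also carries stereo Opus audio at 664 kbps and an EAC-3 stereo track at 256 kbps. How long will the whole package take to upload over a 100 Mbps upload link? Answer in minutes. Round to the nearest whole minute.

37 minutes

Audio total: 664 + 256 = 920 kbps = 0.920 Mbps.
short film: 12.920 Mbps × 960 s = 12403.2 Mb
conference talk: 3.100 Mbps × 1173 s = 3636.3 Mb
animated explainer: 6.390 Mbps × 766 s = 4894.7 Mb
concert recording: 31.450 Mbps × 6300 s = 198135.0 Mb
Total: 219069.2 Mb = 27383.7 MB.
At 100 Mbps: 219069.2 / 100 = 2191 s ≈ 36.5 minutes.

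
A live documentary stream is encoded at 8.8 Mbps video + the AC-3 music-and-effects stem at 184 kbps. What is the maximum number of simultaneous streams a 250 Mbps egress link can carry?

Audio: 184 kbps = 0.184 Mbps.
Per-viewer media rate: 8.984 Mbps.
250 Mbps = 250.0 Mbps; 250.0 / 8.984 = 27.83 → 27 viewers.

27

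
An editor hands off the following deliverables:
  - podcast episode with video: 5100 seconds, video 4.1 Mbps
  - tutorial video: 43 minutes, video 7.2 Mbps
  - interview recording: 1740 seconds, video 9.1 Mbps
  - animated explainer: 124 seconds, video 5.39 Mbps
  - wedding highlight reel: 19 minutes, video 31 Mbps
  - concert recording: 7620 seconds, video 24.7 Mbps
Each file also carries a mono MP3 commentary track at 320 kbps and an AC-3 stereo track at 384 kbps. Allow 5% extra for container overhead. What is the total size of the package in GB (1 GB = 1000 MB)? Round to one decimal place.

38.4 GB

Audio total: 320 + 384 = 704 kbps = 0.704 Mbps.
podcast episode with video: 4.804 Mbps × 5100 s × 1.05 = 25725.4 Mb
tutorial video: 7.904 Mbps × 2580 s × 1.05 = 21411.9 Mb
interview recording: 9.804 Mbps × 1740 s × 1.05 = 17911.9 Mb
animated explainer: 6.094 Mbps × 124 s × 1.05 = 793.4 Mb
wedding highlight reel: 31.704 Mbps × 1140 s × 1.05 = 37949.7 Mb
concert recording: 25.404 Mbps × 7620 s × 1.05 = 203257.4 Mb
Total: 307049.8 Mb = 38381.2 MB.
= 38.38 GB.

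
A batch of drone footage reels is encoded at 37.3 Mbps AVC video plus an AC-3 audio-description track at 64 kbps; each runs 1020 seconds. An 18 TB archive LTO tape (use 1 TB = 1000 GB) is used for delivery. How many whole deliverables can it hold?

Audio: 64 kbps = 0.064 Mbps.
Total bitrate: 37.364 Mbps.
Per item: 37.364 Mbps × 1020 s = 38,111 Mb = 4,764 MB.
Capacity: 18 TB = 144,000,000 Mb; 3778.41 items → 3778 complete.

3778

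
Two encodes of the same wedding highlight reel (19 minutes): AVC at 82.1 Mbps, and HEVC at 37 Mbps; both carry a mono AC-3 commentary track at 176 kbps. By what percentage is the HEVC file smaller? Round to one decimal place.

19 min = 1140 s
Audio: 176 kbps = 0.176 Mbps.
AVC: 82.276 Mbps × 1140 s = 93794.6 Mb = 11.724 GB.
HEVC: 37.176 Mbps × 1140 s = 42380.6 Mb = 5.298 GB.
Reduction: (1 − 5.298/11.724) × 100 = 54.82%.

54.8%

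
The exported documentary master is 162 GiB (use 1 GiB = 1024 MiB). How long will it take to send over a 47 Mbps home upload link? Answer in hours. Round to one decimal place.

File: 162 GiB = 1391569.4 Mb.
At 47 Mbps: 1391569.4 / 47 = 29607.9 s ≈ 8.22 hours.

8.2 hours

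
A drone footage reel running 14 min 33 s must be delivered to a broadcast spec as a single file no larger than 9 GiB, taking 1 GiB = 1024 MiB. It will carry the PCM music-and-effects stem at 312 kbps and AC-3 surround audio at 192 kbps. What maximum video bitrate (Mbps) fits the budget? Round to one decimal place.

88.1 Mbps

Budget: 9 GiB = 77309.4 Mb.
14 min 33 s = 873 s
Total bitrate budget: 77309.4 Mb / 873 s = 88.556 Mbps.
Audio total: 312 + 192 = 504 kbps = 0.504 Mbps.
Video: 88.556 − 0.504 = 88.052 Mbps.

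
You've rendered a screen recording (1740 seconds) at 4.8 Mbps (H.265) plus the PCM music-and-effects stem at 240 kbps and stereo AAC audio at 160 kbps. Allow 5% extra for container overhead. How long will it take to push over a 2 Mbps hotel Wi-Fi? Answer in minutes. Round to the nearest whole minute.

Audio total: 240 + 160 = 400 kbps = 0.400 Mbps.
Total bitrate: 5.200 Mbps.
File: 5.200 Mbps × 1740 s = 9048.0 Mb.
With 5% container overhead: ×1.05. → 9500.4 Mb.
At 2 Mbps: 9500.4 / 2 = 4750.2 s ≈ 79.2 minutes.

79 minutes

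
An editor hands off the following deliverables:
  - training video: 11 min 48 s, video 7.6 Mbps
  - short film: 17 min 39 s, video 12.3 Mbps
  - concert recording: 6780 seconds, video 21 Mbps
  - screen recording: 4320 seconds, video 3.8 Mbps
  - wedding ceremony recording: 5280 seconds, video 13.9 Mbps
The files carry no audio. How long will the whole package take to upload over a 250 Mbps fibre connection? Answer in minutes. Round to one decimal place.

16.7 minutes

training video: 7.600 Mbps × 708 s = 5380.8 Mb
short film: 12.300 Mbps × 1059 s = 13025.7 Mb
concert recording: 21.000 Mbps × 6780 s = 142380.0 Mb
screen recording: 3.800 Mbps × 4320 s = 16416.0 Mb
wedding ceremony recording: 13.900 Mbps × 5280 s = 73392.0 Mb
Total: 250594.5 Mb = 31324.3 MB.
At 250 Mbps: 250594.5 / 250 = 1002 s ≈ 16.7 minutes.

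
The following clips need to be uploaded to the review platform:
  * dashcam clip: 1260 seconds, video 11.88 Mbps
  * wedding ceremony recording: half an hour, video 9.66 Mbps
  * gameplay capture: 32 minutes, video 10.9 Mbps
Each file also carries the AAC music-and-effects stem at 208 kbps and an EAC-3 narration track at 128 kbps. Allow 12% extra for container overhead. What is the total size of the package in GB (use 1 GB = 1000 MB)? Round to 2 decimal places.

7.69 GB

Audio total: 208 + 128 = 336 kbps = 0.336 Mbps.
dashcam clip: 12.216 Mbps × 1260 s × 1.12 = 17239.2 Mb
wedding ceremony recording: 9.996 Mbps × 1800 s × 1.12 = 20151.9 Mb
gameplay capture: 11.236 Mbps × 1920 s × 1.12 = 24161.9 Mb
Total: 61553.0 Mb = 7694.1 MB.
= 7.694 GB.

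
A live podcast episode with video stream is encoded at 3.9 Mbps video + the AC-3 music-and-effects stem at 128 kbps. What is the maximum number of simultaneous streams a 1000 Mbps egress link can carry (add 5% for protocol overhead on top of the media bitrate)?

236

Audio: 128 kbps = 0.128 Mbps.
Per-viewer media rate: 4.028 Mbps.
On the wire with 5% overhead: 4.229 Mbps.
1000 Mbps = 1,000 Mbps; 1,000 / 4.229 = 236.44 → 236 viewers.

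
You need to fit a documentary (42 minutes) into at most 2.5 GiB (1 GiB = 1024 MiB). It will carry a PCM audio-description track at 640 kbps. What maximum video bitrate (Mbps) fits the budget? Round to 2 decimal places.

7.88 Mbps

Budget: 2.5 GiB = 21474.8 Mb.
42 min = 2520 s
Total bitrate budget: 21474.8 Mb / 2520 s = 8.522 Mbps.
Audio: 640 kbps = 0.640 Mbps.
Video: 8.522 − 0.640 = 7.882 Mbps.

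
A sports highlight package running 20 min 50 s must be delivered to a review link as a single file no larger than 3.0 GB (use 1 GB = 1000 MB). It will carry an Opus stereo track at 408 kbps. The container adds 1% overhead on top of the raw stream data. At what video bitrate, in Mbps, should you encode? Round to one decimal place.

Budget: 3.0 GB = 24000.0 Mb.
Stream payload after overhead: 24000.0 / 1.01 = 23762.4 Mb.
20 min 50 s = 1250 s
Total bitrate budget: 23762.4 Mb / 1250 s = 19.010 Mbps.
Audio: 408 kbps = 0.408 Mbps.
Video: 19.010 − 0.408 = 18.602 Mbps.

18.6 Mbps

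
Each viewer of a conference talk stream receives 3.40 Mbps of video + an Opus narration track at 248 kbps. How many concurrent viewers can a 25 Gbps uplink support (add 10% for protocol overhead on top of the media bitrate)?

Audio: 248 kbps = 0.248 Mbps.
Per-viewer media rate: 3.648 Mbps.
On the wire with 10% overhead: 4.013 Mbps.
25 Gbps = 25,000 Mbps; 25,000 / 4.013 = 6230.06 → 6230 viewers.

6230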